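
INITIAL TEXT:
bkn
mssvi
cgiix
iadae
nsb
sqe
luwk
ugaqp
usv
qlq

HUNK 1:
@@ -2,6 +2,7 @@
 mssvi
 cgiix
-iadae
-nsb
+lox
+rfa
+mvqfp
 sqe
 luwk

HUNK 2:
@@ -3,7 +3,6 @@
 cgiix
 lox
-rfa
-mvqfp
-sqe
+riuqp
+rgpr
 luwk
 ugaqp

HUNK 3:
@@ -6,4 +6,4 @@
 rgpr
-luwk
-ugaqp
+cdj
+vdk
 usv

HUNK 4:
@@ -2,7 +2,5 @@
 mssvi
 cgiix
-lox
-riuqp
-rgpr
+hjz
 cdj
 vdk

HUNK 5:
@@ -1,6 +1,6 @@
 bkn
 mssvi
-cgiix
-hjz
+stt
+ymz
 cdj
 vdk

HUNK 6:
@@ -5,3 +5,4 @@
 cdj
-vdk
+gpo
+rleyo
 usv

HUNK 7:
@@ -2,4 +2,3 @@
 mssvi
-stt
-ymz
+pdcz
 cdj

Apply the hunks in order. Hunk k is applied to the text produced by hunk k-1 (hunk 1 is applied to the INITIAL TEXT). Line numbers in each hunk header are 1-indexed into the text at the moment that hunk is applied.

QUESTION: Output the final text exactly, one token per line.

Answer: bkn
mssvi
pdcz
cdj
gpo
rleyo
usv
qlq

Derivation:
Hunk 1: at line 2 remove [iadae,nsb] add [lox,rfa,mvqfp] -> 11 lines: bkn mssvi cgiix lox rfa mvqfp sqe luwk ugaqp usv qlq
Hunk 2: at line 3 remove [rfa,mvqfp,sqe] add [riuqp,rgpr] -> 10 lines: bkn mssvi cgiix lox riuqp rgpr luwk ugaqp usv qlq
Hunk 3: at line 6 remove [luwk,ugaqp] add [cdj,vdk] -> 10 lines: bkn mssvi cgiix lox riuqp rgpr cdj vdk usv qlq
Hunk 4: at line 2 remove [lox,riuqp,rgpr] add [hjz] -> 8 lines: bkn mssvi cgiix hjz cdj vdk usv qlq
Hunk 5: at line 1 remove [cgiix,hjz] add [stt,ymz] -> 8 lines: bkn mssvi stt ymz cdj vdk usv qlq
Hunk 6: at line 5 remove [vdk] add [gpo,rleyo] -> 9 lines: bkn mssvi stt ymz cdj gpo rleyo usv qlq
Hunk 7: at line 2 remove [stt,ymz] add [pdcz] -> 8 lines: bkn mssvi pdcz cdj gpo rleyo usv qlq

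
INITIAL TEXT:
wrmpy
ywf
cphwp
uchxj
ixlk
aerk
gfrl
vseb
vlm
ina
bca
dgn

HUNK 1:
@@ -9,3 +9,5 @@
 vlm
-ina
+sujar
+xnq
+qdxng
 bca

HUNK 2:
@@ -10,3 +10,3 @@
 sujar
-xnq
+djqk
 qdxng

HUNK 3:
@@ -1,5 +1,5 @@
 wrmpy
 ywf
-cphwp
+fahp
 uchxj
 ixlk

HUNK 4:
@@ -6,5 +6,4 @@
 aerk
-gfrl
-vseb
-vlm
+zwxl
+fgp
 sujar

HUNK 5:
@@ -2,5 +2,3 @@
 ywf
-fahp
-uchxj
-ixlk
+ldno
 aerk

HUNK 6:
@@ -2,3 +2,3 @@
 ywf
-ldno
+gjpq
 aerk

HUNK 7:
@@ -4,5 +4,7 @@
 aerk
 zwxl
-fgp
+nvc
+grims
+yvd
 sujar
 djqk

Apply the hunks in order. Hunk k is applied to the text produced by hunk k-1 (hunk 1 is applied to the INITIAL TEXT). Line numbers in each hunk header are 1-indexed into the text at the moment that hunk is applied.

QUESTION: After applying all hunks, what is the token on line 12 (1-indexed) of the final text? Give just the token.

Hunk 1: at line 9 remove [ina] add [sujar,xnq,qdxng] -> 14 lines: wrmpy ywf cphwp uchxj ixlk aerk gfrl vseb vlm sujar xnq qdxng bca dgn
Hunk 2: at line 10 remove [xnq] add [djqk] -> 14 lines: wrmpy ywf cphwp uchxj ixlk aerk gfrl vseb vlm sujar djqk qdxng bca dgn
Hunk 3: at line 1 remove [cphwp] add [fahp] -> 14 lines: wrmpy ywf fahp uchxj ixlk aerk gfrl vseb vlm sujar djqk qdxng bca dgn
Hunk 4: at line 6 remove [gfrl,vseb,vlm] add [zwxl,fgp] -> 13 lines: wrmpy ywf fahp uchxj ixlk aerk zwxl fgp sujar djqk qdxng bca dgn
Hunk 5: at line 2 remove [fahp,uchxj,ixlk] add [ldno] -> 11 lines: wrmpy ywf ldno aerk zwxl fgp sujar djqk qdxng bca dgn
Hunk 6: at line 2 remove [ldno] add [gjpq] -> 11 lines: wrmpy ywf gjpq aerk zwxl fgp sujar djqk qdxng bca dgn
Hunk 7: at line 4 remove [fgp] add [nvc,grims,yvd] -> 13 lines: wrmpy ywf gjpq aerk zwxl nvc grims yvd sujar djqk qdxng bca dgn
Final line 12: bca

Answer: bca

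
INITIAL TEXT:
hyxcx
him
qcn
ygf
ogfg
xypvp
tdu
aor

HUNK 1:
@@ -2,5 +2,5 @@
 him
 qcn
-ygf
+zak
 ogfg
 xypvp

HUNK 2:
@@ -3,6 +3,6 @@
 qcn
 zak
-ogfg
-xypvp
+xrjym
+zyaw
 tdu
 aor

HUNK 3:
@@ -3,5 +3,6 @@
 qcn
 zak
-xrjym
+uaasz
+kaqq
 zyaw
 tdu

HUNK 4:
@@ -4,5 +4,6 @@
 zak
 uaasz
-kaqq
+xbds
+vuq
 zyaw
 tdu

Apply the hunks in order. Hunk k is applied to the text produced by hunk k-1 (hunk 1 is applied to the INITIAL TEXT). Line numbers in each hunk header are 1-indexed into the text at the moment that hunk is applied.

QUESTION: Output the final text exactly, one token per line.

Answer: hyxcx
him
qcn
zak
uaasz
xbds
vuq
zyaw
tdu
aor

Derivation:
Hunk 1: at line 2 remove [ygf] add [zak] -> 8 lines: hyxcx him qcn zak ogfg xypvp tdu aor
Hunk 2: at line 3 remove [ogfg,xypvp] add [xrjym,zyaw] -> 8 lines: hyxcx him qcn zak xrjym zyaw tdu aor
Hunk 3: at line 3 remove [xrjym] add [uaasz,kaqq] -> 9 lines: hyxcx him qcn zak uaasz kaqq zyaw tdu aor
Hunk 4: at line 4 remove [kaqq] add [xbds,vuq] -> 10 lines: hyxcx him qcn zak uaasz xbds vuq zyaw tdu aor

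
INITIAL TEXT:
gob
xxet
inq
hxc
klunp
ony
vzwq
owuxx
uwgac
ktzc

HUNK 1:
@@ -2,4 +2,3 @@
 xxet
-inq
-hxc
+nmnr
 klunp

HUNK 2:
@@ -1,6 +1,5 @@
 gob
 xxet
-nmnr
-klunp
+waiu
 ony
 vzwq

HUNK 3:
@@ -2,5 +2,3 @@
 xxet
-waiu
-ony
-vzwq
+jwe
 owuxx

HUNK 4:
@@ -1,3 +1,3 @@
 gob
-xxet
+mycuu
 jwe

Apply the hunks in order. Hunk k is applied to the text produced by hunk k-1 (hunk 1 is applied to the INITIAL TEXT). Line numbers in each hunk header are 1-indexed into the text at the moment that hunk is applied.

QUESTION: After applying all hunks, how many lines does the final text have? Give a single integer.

Hunk 1: at line 2 remove [inq,hxc] add [nmnr] -> 9 lines: gob xxet nmnr klunp ony vzwq owuxx uwgac ktzc
Hunk 2: at line 1 remove [nmnr,klunp] add [waiu] -> 8 lines: gob xxet waiu ony vzwq owuxx uwgac ktzc
Hunk 3: at line 2 remove [waiu,ony,vzwq] add [jwe] -> 6 lines: gob xxet jwe owuxx uwgac ktzc
Hunk 4: at line 1 remove [xxet] add [mycuu] -> 6 lines: gob mycuu jwe owuxx uwgac ktzc
Final line count: 6

Answer: 6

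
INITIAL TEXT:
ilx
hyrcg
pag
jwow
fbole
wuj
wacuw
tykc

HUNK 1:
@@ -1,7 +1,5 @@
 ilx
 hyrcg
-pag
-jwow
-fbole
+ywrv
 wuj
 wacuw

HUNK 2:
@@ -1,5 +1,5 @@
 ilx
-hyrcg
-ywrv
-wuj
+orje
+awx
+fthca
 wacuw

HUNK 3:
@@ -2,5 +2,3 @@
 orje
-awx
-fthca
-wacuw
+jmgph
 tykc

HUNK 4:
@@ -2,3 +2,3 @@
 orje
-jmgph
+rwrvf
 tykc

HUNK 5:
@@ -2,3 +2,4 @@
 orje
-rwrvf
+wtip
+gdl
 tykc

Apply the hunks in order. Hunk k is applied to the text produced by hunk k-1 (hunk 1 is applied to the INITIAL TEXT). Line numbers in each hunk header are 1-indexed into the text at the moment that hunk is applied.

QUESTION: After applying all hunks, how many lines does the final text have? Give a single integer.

Answer: 5

Derivation:
Hunk 1: at line 1 remove [pag,jwow,fbole] add [ywrv] -> 6 lines: ilx hyrcg ywrv wuj wacuw tykc
Hunk 2: at line 1 remove [hyrcg,ywrv,wuj] add [orje,awx,fthca] -> 6 lines: ilx orje awx fthca wacuw tykc
Hunk 3: at line 2 remove [awx,fthca,wacuw] add [jmgph] -> 4 lines: ilx orje jmgph tykc
Hunk 4: at line 2 remove [jmgph] add [rwrvf] -> 4 lines: ilx orje rwrvf tykc
Hunk 5: at line 2 remove [rwrvf] add [wtip,gdl] -> 5 lines: ilx orje wtip gdl tykc
Final line count: 5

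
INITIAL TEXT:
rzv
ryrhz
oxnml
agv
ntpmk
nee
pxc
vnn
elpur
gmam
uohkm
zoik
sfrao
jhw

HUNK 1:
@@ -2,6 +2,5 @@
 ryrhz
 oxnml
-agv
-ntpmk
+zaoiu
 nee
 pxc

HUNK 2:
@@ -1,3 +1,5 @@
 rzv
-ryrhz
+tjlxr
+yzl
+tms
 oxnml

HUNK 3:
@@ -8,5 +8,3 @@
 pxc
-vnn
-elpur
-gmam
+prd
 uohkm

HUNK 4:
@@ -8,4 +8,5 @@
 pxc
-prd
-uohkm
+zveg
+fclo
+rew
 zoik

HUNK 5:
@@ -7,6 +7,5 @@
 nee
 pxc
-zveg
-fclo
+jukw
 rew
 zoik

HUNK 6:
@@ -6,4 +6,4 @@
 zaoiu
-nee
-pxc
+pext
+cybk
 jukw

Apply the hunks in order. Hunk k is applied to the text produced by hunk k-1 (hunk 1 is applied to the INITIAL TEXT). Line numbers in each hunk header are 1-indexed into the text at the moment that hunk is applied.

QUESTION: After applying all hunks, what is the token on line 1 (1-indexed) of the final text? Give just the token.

Hunk 1: at line 2 remove [agv,ntpmk] add [zaoiu] -> 13 lines: rzv ryrhz oxnml zaoiu nee pxc vnn elpur gmam uohkm zoik sfrao jhw
Hunk 2: at line 1 remove [ryrhz] add [tjlxr,yzl,tms] -> 15 lines: rzv tjlxr yzl tms oxnml zaoiu nee pxc vnn elpur gmam uohkm zoik sfrao jhw
Hunk 3: at line 8 remove [vnn,elpur,gmam] add [prd] -> 13 lines: rzv tjlxr yzl tms oxnml zaoiu nee pxc prd uohkm zoik sfrao jhw
Hunk 4: at line 8 remove [prd,uohkm] add [zveg,fclo,rew] -> 14 lines: rzv tjlxr yzl tms oxnml zaoiu nee pxc zveg fclo rew zoik sfrao jhw
Hunk 5: at line 7 remove [zveg,fclo] add [jukw] -> 13 lines: rzv tjlxr yzl tms oxnml zaoiu nee pxc jukw rew zoik sfrao jhw
Hunk 6: at line 6 remove [nee,pxc] add [pext,cybk] -> 13 lines: rzv tjlxr yzl tms oxnml zaoiu pext cybk jukw rew zoik sfrao jhw
Final line 1: rzv

Answer: rzv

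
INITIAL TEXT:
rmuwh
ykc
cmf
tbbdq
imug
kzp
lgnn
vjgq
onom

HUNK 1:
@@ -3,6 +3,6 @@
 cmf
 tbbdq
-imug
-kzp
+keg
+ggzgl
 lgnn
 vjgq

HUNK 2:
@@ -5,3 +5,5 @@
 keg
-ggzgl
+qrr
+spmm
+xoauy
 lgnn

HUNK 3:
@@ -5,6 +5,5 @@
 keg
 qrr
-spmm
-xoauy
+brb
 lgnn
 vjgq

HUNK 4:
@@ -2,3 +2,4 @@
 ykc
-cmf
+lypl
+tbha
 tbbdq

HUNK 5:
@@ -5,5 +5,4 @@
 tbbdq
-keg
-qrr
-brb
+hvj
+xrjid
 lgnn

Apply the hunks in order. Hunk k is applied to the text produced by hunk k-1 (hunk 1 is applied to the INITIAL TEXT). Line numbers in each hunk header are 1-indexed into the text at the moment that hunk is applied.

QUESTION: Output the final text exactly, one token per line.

Answer: rmuwh
ykc
lypl
tbha
tbbdq
hvj
xrjid
lgnn
vjgq
onom

Derivation:
Hunk 1: at line 3 remove [imug,kzp] add [keg,ggzgl] -> 9 lines: rmuwh ykc cmf tbbdq keg ggzgl lgnn vjgq onom
Hunk 2: at line 5 remove [ggzgl] add [qrr,spmm,xoauy] -> 11 lines: rmuwh ykc cmf tbbdq keg qrr spmm xoauy lgnn vjgq onom
Hunk 3: at line 5 remove [spmm,xoauy] add [brb] -> 10 lines: rmuwh ykc cmf tbbdq keg qrr brb lgnn vjgq onom
Hunk 4: at line 2 remove [cmf] add [lypl,tbha] -> 11 lines: rmuwh ykc lypl tbha tbbdq keg qrr brb lgnn vjgq onom
Hunk 5: at line 5 remove [keg,qrr,brb] add [hvj,xrjid] -> 10 lines: rmuwh ykc lypl tbha tbbdq hvj xrjid lgnn vjgq onom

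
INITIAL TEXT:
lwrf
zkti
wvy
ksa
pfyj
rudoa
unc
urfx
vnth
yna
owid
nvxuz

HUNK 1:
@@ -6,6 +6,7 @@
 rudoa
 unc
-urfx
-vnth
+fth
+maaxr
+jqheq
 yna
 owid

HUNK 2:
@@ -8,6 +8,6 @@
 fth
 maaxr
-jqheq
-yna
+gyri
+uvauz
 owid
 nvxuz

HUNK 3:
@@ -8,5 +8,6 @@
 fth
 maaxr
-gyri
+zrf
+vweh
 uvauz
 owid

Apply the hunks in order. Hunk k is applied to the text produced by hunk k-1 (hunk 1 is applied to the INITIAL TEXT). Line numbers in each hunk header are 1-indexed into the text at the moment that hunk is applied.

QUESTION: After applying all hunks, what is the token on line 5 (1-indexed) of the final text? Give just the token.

Hunk 1: at line 6 remove [urfx,vnth] add [fth,maaxr,jqheq] -> 13 lines: lwrf zkti wvy ksa pfyj rudoa unc fth maaxr jqheq yna owid nvxuz
Hunk 2: at line 8 remove [jqheq,yna] add [gyri,uvauz] -> 13 lines: lwrf zkti wvy ksa pfyj rudoa unc fth maaxr gyri uvauz owid nvxuz
Hunk 3: at line 8 remove [gyri] add [zrf,vweh] -> 14 lines: lwrf zkti wvy ksa pfyj rudoa unc fth maaxr zrf vweh uvauz owid nvxuz
Final line 5: pfyj

Answer: pfyj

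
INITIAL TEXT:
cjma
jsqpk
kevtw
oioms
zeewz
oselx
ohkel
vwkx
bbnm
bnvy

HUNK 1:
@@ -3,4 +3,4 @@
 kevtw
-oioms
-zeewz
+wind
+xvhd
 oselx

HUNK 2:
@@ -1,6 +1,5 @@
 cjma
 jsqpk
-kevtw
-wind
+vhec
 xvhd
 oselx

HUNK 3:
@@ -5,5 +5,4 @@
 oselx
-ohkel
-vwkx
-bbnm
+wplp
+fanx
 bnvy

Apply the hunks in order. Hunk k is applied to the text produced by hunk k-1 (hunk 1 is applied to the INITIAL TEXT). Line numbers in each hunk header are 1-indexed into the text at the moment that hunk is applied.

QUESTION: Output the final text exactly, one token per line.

Answer: cjma
jsqpk
vhec
xvhd
oselx
wplp
fanx
bnvy

Derivation:
Hunk 1: at line 3 remove [oioms,zeewz] add [wind,xvhd] -> 10 lines: cjma jsqpk kevtw wind xvhd oselx ohkel vwkx bbnm bnvy
Hunk 2: at line 1 remove [kevtw,wind] add [vhec] -> 9 lines: cjma jsqpk vhec xvhd oselx ohkel vwkx bbnm bnvy
Hunk 3: at line 5 remove [ohkel,vwkx,bbnm] add [wplp,fanx] -> 8 lines: cjma jsqpk vhec xvhd oselx wplp fanx bnvy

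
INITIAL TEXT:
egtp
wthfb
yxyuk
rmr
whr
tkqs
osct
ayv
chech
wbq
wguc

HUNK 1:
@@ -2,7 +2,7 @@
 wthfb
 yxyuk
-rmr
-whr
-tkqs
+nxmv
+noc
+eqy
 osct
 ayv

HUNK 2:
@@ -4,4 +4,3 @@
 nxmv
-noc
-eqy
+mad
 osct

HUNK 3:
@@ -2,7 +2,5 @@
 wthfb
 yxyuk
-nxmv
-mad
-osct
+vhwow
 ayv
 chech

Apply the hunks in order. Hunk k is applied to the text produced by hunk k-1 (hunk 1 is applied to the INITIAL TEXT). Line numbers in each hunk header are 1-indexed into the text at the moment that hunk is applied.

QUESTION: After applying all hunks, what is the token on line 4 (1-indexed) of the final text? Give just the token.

Answer: vhwow

Derivation:
Hunk 1: at line 2 remove [rmr,whr,tkqs] add [nxmv,noc,eqy] -> 11 lines: egtp wthfb yxyuk nxmv noc eqy osct ayv chech wbq wguc
Hunk 2: at line 4 remove [noc,eqy] add [mad] -> 10 lines: egtp wthfb yxyuk nxmv mad osct ayv chech wbq wguc
Hunk 3: at line 2 remove [nxmv,mad,osct] add [vhwow] -> 8 lines: egtp wthfb yxyuk vhwow ayv chech wbq wguc
Final line 4: vhwow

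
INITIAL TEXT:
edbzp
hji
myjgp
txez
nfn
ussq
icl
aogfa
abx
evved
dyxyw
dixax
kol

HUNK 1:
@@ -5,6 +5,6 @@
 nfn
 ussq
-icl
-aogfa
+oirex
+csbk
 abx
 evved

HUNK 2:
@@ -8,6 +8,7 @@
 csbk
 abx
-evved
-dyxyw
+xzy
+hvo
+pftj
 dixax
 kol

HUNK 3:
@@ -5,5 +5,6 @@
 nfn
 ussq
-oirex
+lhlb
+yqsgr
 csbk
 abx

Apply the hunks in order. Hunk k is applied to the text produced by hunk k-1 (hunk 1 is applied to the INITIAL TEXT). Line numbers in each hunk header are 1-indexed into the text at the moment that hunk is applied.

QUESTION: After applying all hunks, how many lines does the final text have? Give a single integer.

Hunk 1: at line 5 remove [icl,aogfa] add [oirex,csbk] -> 13 lines: edbzp hji myjgp txez nfn ussq oirex csbk abx evved dyxyw dixax kol
Hunk 2: at line 8 remove [evved,dyxyw] add [xzy,hvo,pftj] -> 14 lines: edbzp hji myjgp txez nfn ussq oirex csbk abx xzy hvo pftj dixax kol
Hunk 3: at line 5 remove [oirex] add [lhlb,yqsgr] -> 15 lines: edbzp hji myjgp txez nfn ussq lhlb yqsgr csbk abx xzy hvo pftj dixax kol
Final line count: 15

Answer: 15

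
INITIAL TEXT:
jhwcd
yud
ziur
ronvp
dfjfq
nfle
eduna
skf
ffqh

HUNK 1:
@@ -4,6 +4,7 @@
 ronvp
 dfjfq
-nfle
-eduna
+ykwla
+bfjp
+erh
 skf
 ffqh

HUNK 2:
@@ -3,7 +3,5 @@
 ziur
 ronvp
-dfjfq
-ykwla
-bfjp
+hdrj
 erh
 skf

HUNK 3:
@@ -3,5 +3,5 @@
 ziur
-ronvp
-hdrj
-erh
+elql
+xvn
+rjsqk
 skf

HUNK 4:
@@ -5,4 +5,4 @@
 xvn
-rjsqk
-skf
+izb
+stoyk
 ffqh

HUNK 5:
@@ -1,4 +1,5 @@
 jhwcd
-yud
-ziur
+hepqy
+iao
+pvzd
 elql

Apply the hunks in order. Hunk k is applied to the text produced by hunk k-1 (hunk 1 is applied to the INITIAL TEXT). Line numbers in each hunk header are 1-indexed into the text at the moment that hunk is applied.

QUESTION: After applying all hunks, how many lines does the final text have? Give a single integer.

Hunk 1: at line 4 remove [nfle,eduna] add [ykwla,bfjp,erh] -> 10 lines: jhwcd yud ziur ronvp dfjfq ykwla bfjp erh skf ffqh
Hunk 2: at line 3 remove [dfjfq,ykwla,bfjp] add [hdrj] -> 8 lines: jhwcd yud ziur ronvp hdrj erh skf ffqh
Hunk 3: at line 3 remove [ronvp,hdrj,erh] add [elql,xvn,rjsqk] -> 8 lines: jhwcd yud ziur elql xvn rjsqk skf ffqh
Hunk 4: at line 5 remove [rjsqk,skf] add [izb,stoyk] -> 8 lines: jhwcd yud ziur elql xvn izb stoyk ffqh
Hunk 5: at line 1 remove [yud,ziur] add [hepqy,iao,pvzd] -> 9 lines: jhwcd hepqy iao pvzd elql xvn izb stoyk ffqh
Final line count: 9

Answer: 9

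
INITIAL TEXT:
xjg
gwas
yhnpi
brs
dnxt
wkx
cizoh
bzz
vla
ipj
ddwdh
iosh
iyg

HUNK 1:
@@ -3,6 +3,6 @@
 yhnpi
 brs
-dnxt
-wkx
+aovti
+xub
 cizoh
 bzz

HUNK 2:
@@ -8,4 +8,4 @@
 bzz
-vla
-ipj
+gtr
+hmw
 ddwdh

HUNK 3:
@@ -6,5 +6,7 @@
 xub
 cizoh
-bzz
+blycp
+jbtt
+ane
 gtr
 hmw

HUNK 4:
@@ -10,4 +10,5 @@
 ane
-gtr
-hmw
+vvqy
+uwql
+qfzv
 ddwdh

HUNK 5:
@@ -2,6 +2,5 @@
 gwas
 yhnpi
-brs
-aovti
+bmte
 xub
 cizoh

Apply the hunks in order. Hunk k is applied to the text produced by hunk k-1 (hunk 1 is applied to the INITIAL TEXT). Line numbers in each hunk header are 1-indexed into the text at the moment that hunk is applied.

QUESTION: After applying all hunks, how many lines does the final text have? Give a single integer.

Hunk 1: at line 3 remove [dnxt,wkx] add [aovti,xub] -> 13 lines: xjg gwas yhnpi brs aovti xub cizoh bzz vla ipj ddwdh iosh iyg
Hunk 2: at line 8 remove [vla,ipj] add [gtr,hmw] -> 13 lines: xjg gwas yhnpi brs aovti xub cizoh bzz gtr hmw ddwdh iosh iyg
Hunk 3: at line 6 remove [bzz] add [blycp,jbtt,ane] -> 15 lines: xjg gwas yhnpi brs aovti xub cizoh blycp jbtt ane gtr hmw ddwdh iosh iyg
Hunk 4: at line 10 remove [gtr,hmw] add [vvqy,uwql,qfzv] -> 16 lines: xjg gwas yhnpi brs aovti xub cizoh blycp jbtt ane vvqy uwql qfzv ddwdh iosh iyg
Hunk 5: at line 2 remove [brs,aovti] add [bmte] -> 15 lines: xjg gwas yhnpi bmte xub cizoh blycp jbtt ane vvqy uwql qfzv ddwdh iosh iyg
Final line count: 15

Answer: 15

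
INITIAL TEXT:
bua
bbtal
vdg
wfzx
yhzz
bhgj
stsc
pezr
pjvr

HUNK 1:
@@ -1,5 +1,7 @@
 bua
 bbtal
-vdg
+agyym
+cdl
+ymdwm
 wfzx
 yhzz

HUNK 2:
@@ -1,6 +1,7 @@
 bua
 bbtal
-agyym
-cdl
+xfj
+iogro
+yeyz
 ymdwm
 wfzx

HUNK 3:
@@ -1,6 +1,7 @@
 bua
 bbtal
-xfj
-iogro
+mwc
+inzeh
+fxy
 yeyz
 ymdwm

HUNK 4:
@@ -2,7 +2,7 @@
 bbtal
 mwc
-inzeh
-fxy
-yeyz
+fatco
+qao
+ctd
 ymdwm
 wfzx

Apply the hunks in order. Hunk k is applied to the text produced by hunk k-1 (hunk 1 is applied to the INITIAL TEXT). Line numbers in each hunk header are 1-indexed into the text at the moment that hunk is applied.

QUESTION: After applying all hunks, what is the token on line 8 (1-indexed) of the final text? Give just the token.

Hunk 1: at line 1 remove [vdg] add [agyym,cdl,ymdwm] -> 11 lines: bua bbtal agyym cdl ymdwm wfzx yhzz bhgj stsc pezr pjvr
Hunk 2: at line 1 remove [agyym,cdl] add [xfj,iogro,yeyz] -> 12 lines: bua bbtal xfj iogro yeyz ymdwm wfzx yhzz bhgj stsc pezr pjvr
Hunk 3: at line 1 remove [xfj,iogro] add [mwc,inzeh,fxy] -> 13 lines: bua bbtal mwc inzeh fxy yeyz ymdwm wfzx yhzz bhgj stsc pezr pjvr
Hunk 4: at line 2 remove [inzeh,fxy,yeyz] add [fatco,qao,ctd] -> 13 lines: bua bbtal mwc fatco qao ctd ymdwm wfzx yhzz bhgj stsc pezr pjvr
Final line 8: wfzx

Answer: wfzx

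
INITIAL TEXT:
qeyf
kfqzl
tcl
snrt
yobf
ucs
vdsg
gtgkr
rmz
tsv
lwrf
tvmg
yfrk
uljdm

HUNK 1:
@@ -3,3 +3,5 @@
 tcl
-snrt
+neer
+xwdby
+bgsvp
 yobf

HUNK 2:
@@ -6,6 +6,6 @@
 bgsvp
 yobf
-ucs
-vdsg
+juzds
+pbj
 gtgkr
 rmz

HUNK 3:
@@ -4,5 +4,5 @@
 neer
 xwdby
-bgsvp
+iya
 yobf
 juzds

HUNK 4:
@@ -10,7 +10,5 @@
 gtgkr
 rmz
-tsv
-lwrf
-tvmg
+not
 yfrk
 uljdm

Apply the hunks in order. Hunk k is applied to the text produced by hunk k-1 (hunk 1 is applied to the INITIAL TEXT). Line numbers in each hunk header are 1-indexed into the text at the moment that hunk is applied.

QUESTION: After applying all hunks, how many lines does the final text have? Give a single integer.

Hunk 1: at line 3 remove [snrt] add [neer,xwdby,bgsvp] -> 16 lines: qeyf kfqzl tcl neer xwdby bgsvp yobf ucs vdsg gtgkr rmz tsv lwrf tvmg yfrk uljdm
Hunk 2: at line 6 remove [ucs,vdsg] add [juzds,pbj] -> 16 lines: qeyf kfqzl tcl neer xwdby bgsvp yobf juzds pbj gtgkr rmz tsv lwrf tvmg yfrk uljdm
Hunk 3: at line 4 remove [bgsvp] add [iya] -> 16 lines: qeyf kfqzl tcl neer xwdby iya yobf juzds pbj gtgkr rmz tsv lwrf tvmg yfrk uljdm
Hunk 4: at line 10 remove [tsv,lwrf,tvmg] add [not] -> 14 lines: qeyf kfqzl tcl neer xwdby iya yobf juzds pbj gtgkr rmz not yfrk uljdm
Final line count: 14

Answer: 14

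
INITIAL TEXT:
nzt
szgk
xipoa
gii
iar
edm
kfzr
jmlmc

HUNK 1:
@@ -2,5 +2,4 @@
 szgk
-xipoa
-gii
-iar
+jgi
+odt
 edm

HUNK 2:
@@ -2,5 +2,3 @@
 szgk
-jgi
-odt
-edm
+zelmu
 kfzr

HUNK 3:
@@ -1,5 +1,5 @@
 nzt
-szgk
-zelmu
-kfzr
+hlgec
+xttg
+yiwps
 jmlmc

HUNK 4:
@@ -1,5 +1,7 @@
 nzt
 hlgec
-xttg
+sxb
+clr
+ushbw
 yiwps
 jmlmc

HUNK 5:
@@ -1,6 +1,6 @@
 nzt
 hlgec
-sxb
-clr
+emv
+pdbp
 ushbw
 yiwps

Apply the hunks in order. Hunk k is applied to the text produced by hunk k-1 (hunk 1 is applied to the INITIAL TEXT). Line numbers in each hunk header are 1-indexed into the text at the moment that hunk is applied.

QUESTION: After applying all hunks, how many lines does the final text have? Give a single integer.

Hunk 1: at line 2 remove [xipoa,gii,iar] add [jgi,odt] -> 7 lines: nzt szgk jgi odt edm kfzr jmlmc
Hunk 2: at line 2 remove [jgi,odt,edm] add [zelmu] -> 5 lines: nzt szgk zelmu kfzr jmlmc
Hunk 3: at line 1 remove [szgk,zelmu,kfzr] add [hlgec,xttg,yiwps] -> 5 lines: nzt hlgec xttg yiwps jmlmc
Hunk 4: at line 1 remove [xttg] add [sxb,clr,ushbw] -> 7 lines: nzt hlgec sxb clr ushbw yiwps jmlmc
Hunk 5: at line 1 remove [sxb,clr] add [emv,pdbp] -> 7 lines: nzt hlgec emv pdbp ushbw yiwps jmlmc
Final line count: 7

Answer: 7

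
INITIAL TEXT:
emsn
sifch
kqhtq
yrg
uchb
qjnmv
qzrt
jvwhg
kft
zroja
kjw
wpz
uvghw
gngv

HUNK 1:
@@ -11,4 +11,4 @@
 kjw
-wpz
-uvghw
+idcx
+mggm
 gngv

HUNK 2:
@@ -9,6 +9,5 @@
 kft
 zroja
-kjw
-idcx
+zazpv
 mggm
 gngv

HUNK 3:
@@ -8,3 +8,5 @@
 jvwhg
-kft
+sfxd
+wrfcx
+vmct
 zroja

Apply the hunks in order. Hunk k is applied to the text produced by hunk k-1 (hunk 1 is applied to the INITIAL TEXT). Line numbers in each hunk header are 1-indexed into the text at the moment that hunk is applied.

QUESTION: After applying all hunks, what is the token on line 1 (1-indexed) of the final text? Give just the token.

Answer: emsn

Derivation:
Hunk 1: at line 11 remove [wpz,uvghw] add [idcx,mggm] -> 14 lines: emsn sifch kqhtq yrg uchb qjnmv qzrt jvwhg kft zroja kjw idcx mggm gngv
Hunk 2: at line 9 remove [kjw,idcx] add [zazpv] -> 13 lines: emsn sifch kqhtq yrg uchb qjnmv qzrt jvwhg kft zroja zazpv mggm gngv
Hunk 3: at line 8 remove [kft] add [sfxd,wrfcx,vmct] -> 15 lines: emsn sifch kqhtq yrg uchb qjnmv qzrt jvwhg sfxd wrfcx vmct zroja zazpv mggm gngv
Final line 1: emsn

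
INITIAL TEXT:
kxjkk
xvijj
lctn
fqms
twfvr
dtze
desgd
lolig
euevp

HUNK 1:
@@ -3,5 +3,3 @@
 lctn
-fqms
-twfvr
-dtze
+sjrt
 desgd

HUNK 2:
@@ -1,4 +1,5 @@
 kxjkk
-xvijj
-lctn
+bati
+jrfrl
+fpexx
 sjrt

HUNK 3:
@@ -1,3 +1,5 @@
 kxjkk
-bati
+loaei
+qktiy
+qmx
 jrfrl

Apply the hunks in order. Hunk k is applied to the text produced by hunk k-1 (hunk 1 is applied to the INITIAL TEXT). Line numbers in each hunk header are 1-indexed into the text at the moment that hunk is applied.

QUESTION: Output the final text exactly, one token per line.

Hunk 1: at line 3 remove [fqms,twfvr,dtze] add [sjrt] -> 7 lines: kxjkk xvijj lctn sjrt desgd lolig euevp
Hunk 2: at line 1 remove [xvijj,lctn] add [bati,jrfrl,fpexx] -> 8 lines: kxjkk bati jrfrl fpexx sjrt desgd lolig euevp
Hunk 3: at line 1 remove [bati] add [loaei,qktiy,qmx] -> 10 lines: kxjkk loaei qktiy qmx jrfrl fpexx sjrt desgd lolig euevp

Answer: kxjkk
loaei
qktiy
qmx
jrfrl
fpexx
sjrt
desgd
lolig
euevp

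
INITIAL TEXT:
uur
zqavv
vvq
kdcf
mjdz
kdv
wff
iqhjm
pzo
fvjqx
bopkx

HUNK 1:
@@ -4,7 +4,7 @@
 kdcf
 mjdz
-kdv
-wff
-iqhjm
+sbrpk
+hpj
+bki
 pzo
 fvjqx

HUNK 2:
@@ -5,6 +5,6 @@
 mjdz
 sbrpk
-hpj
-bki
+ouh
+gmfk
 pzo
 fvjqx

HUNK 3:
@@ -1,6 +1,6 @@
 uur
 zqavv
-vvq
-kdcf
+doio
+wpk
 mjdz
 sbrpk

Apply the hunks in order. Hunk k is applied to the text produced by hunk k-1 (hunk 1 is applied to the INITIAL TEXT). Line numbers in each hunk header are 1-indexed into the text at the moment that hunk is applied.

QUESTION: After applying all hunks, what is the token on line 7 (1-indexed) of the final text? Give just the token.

Hunk 1: at line 4 remove [kdv,wff,iqhjm] add [sbrpk,hpj,bki] -> 11 lines: uur zqavv vvq kdcf mjdz sbrpk hpj bki pzo fvjqx bopkx
Hunk 2: at line 5 remove [hpj,bki] add [ouh,gmfk] -> 11 lines: uur zqavv vvq kdcf mjdz sbrpk ouh gmfk pzo fvjqx bopkx
Hunk 3: at line 1 remove [vvq,kdcf] add [doio,wpk] -> 11 lines: uur zqavv doio wpk mjdz sbrpk ouh gmfk pzo fvjqx bopkx
Final line 7: ouh

Answer: ouh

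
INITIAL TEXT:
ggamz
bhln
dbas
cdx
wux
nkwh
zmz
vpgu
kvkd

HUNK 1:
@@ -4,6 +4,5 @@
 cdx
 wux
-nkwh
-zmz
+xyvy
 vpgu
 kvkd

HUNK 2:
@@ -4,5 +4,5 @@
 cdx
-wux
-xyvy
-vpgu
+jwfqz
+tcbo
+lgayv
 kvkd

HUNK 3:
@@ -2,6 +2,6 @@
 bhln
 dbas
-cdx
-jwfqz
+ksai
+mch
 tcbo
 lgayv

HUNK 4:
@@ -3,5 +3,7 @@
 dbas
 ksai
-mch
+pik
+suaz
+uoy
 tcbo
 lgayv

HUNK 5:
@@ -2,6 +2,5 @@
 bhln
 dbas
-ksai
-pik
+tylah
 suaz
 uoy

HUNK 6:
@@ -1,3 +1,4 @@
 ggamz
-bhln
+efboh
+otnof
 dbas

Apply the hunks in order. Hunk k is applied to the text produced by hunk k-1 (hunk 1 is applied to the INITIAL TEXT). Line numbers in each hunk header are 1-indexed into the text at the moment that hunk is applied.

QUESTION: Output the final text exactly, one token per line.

Hunk 1: at line 4 remove [nkwh,zmz] add [xyvy] -> 8 lines: ggamz bhln dbas cdx wux xyvy vpgu kvkd
Hunk 2: at line 4 remove [wux,xyvy,vpgu] add [jwfqz,tcbo,lgayv] -> 8 lines: ggamz bhln dbas cdx jwfqz tcbo lgayv kvkd
Hunk 3: at line 2 remove [cdx,jwfqz] add [ksai,mch] -> 8 lines: ggamz bhln dbas ksai mch tcbo lgayv kvkd
Hunk 4: at line 3 remove [mch] add [pik,suaz,uoy] -> 10 lines: ggamz bhln dbas ksai pik suaz uoy tcbo lgayv kvkd
Hunk 5: at line 2 remove [ksai,pik] add [tylah] -> 9 lines: ggamz bhln dbas tylah suaz uoy tcbo lgayv kvkd
Hunk 6: at line 1 remove [bhln] add [efboh,otnof] -> 10 lines: ggamz efboh otnof dbas tylah suaz uoy tcbo lgayv kvkd

Answer: ggamz
efboh
otnof
dbas
tylah
suaz
uoy
tcbo
lgayv
kvkd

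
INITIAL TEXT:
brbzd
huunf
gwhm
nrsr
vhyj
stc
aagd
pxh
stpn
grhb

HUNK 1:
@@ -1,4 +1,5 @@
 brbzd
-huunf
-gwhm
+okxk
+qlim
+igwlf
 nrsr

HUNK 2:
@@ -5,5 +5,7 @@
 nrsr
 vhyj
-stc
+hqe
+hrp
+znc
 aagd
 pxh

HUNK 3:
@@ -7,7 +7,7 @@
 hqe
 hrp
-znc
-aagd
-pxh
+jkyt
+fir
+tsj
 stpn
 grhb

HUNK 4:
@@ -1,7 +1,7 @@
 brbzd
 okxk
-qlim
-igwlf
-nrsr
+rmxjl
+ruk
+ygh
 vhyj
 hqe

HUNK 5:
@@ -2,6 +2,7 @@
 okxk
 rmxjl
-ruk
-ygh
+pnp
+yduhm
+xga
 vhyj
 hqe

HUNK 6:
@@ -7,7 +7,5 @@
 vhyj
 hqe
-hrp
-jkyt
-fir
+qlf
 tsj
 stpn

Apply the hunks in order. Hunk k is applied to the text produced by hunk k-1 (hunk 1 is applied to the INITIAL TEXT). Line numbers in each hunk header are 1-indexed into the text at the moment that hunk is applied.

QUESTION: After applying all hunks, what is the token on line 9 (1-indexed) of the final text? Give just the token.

Answer: qlf

Derivation:
Hunk 1: at line 1 remove [huunf,gwhm] add [okxk,qlim,igwlf] -> 11 lines: brbzd okxk qlim igwlf nrsr vhyj stc aagd pxh stpn grhb
Hunk 2: at line 5 remove [stc] add [hqe,hrp,znc] -> 13 lines: brbzd okxk qlim igwlf nrsr vhyj hqe hrp znc aagd pxh stpn grhb
Hunk 3: at line 7 remove [znc,aagd,pxh] add [jkyt,fir,tsj] -> 13 lines: brbzd okxk qlim igwlf nrsr vhyj hqe hrp jkyt fir tsj stpn grhb
Hunk 4: at line 1 remove [qlim,igwlf,nrsr] add [rmxjl,ruk,ygh] -> 13 lines: brbzd okxk rmxjl ruk ygh vhyj hqe hrp jkyt fir tsj stpn grhb
Hunk 5: at line 2 remove [ruk,ygh] add [pnp,yduhm,xga] -> 14 lines: brbzd okxk rmxjl pnp yduhm xga vhyj hqe hrp jkyt fir tsj stpn grhb
Hunk 6: at line 7 remove [hrp,jkyt,fir] add [qlf] -> 12 lines: brbzd okxk rmxjl pnp yduhm xga vhyj hqe qlf tsj stpn grhb
Final line 9: qlf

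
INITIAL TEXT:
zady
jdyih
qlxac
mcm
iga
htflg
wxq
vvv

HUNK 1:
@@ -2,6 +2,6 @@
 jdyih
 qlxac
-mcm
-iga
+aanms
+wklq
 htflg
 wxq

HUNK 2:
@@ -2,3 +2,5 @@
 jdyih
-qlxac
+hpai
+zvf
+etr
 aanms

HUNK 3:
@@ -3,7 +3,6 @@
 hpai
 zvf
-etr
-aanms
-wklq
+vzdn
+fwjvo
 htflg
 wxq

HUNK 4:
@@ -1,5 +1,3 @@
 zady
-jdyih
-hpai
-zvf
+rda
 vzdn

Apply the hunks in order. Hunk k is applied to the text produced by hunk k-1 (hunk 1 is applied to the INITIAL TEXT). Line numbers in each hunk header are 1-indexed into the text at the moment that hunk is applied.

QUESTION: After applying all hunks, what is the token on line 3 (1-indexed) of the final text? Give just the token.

Hunk 1: at line 2 remove [mcm,iga] add [aanms,wklq] -> 8 lines: zady jdyih qlxac aanms wklq htflg wxq vvv
Hunk 2: at line 2 remove [qlxac] add [hpai,zvf,etr] -> 10 lines: zady jdyih hpai zvf etr aanms wklq htflg wxq vvv
Hunk 3: at line 3 remove [etr,aanms,wklq] add [vzdn,fwjvo] -> 9 lines: zady jdyih hpai zvf vzdn fwjvo htflg wxq vvv
Hunk 4: at line 1 remove [jdyih,hpai,zvf] add [rda] -> 7 lines: zady rda vzdn fwjvo htflg wxq vvv
Final line 3: vzdn

Answer: vzdn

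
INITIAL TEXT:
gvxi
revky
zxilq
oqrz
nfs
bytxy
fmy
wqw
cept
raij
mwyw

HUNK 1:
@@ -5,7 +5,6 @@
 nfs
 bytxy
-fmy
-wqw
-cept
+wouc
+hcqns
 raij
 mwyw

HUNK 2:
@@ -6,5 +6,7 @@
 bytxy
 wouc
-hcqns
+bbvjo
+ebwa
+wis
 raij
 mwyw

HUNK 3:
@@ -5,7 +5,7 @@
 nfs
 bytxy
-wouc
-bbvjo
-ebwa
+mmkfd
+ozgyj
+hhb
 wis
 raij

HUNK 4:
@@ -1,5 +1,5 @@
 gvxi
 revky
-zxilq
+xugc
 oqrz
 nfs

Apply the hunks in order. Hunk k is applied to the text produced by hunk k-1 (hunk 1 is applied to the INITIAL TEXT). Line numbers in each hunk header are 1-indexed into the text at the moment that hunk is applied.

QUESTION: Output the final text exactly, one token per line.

Hunk 1: at line 5 remove [fmy,wqw,cept] add [wouc,hcqns] -> 10 lines: gvxi revky zxilq oqrz nfs bytxy wouc hcqns raij mwyw
Hunk 2: at line 6 remove [hcqns] add [bbvjo,ebwa,wis] -> 12 lines: gvxi revky zxilq oqrz nfs bytxy wouc bbvjo ebwa wis raij mwyw
Hunk 3: at line 5 remove [wouc,bbvjo,ebwa] add [mmkfd,ozgyj,hhb] -> 12 lines: gvxi revky zxilq oqrz nfs bytxy mmkfd ozgyj hhb wis raij mwyw
Hunk 4: at line 1 remove [zxilq] add [xugc] -> 12 lines: gvxi revky xugc oqrz nfs bytxy mmkfd ozgyj hhb wis raij mwyw

Answer: gvxi
revky
xugc
oqrz
nfs
bytxy
mmkfd
ozgyj
hhb
wis
raij
mwyw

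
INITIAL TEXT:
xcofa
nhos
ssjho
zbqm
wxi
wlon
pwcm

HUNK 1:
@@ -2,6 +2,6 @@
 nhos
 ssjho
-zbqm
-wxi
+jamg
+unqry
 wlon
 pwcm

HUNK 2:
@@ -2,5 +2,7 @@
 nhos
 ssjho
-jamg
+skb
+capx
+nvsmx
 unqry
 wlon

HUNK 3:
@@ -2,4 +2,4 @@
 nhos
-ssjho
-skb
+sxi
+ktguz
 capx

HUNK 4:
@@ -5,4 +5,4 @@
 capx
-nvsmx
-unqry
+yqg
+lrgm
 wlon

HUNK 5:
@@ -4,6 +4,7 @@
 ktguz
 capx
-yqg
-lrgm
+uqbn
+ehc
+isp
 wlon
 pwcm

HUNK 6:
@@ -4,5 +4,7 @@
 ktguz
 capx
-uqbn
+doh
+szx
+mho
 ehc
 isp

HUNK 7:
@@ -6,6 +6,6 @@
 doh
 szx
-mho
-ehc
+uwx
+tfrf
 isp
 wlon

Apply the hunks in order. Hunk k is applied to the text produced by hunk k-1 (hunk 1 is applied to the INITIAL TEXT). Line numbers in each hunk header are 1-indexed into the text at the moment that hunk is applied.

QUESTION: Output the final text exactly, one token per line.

Hunk 1: at line 2 remove [zbqm,wxi] add [jamg,unqry] -> 7 lines: xcofa nhos ssjho jamg unqry wlon pwcm
Hunk 2: at line 2 remove [jamg] add [skb,capx,nvsmx] -> 9 lines: xcofa nhos ssjho skb capx nvsmx unqry wlon pwcm
Hunk 3: at line 2 remove [ssjho,skb] add [sxi,ktguz] -> 9 lines: xcofa nhos sxi ktguz capx nvsmx unqry wlon pwcm
Hunk 4: at line 5 remove [nvsmx,unqry] add [yqg,lrgm] -> 9 lines: xcofa nhos sxi ktguz capx yqg lrgm wlon pwcm
Hunk 5: at line 4 remove [yqg,lrgm] add [uqbn,ehc,isp] -> 10 lines: xcofa nhos sxi ktguz capx uqbn ehc isp wlon pwcm
Hunk 6: at line 4 remove [uqbn] add [doh,szx,mho] -> 12 lines: xcofa nhos sxi ktguz capx doh szx mho ehc isp wlon pwcm
Hunk 7: at line 6 remove [mho,ehc] add [uwx,tfrf] -> 12 lines: xcofa nhos sxi ktguz capx doh szx uwx tfrf isp wlon pwcm

Answer: xcofa
nhos
sxi
ktguz
capx
doh
szx
uwx
tfrf
isp
wlon
pwcm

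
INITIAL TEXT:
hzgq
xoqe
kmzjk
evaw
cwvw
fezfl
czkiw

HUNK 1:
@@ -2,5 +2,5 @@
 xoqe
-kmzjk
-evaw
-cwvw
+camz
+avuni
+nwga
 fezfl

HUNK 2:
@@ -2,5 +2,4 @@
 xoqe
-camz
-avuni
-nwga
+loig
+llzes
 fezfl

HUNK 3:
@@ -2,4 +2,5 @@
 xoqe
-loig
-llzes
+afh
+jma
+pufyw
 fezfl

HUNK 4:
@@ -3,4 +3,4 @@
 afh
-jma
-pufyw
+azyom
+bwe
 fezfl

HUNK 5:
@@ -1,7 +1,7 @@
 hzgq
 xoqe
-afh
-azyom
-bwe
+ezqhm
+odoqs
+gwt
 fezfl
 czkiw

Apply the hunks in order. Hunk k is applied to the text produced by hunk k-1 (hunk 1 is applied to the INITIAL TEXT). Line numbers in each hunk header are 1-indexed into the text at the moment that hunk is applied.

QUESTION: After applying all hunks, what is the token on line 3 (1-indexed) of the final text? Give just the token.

Hunk 1: at line 2 remove [kmzjk,evaw,cwvw] add [camz,avuni,nwga] -> 7 lines: hzgq xoqe camz avuni nwga fezfl czkiw
Hunk 2: at line 2 remove [camz,avuni,nwga] add [loig,llzes] -> 6 lines: hzgq xoqe loig llzes fezfl czkiw
Hunk 3: at line 2 remove [loig,llzes] add [afh,jma,pufyw] -> 7 lines: hzgq xoqe afh jma pufyw fezfl czkiw
Hunk 4: at line 3 remove [jma,pufyw] add [azyom,bwe] -> 7 lines: hzgq xoqe afh azyom bwe fezfl czkiw
Hunk 5: at line 1 remove [afh,azyom,bwe] add [ezqhm,odoqs,gwt] -> 7 lines: hzgq xoqe ezqhm odoqs gwt fezfl czkiw
Final line 3: ezqhm

Answer: ezqhm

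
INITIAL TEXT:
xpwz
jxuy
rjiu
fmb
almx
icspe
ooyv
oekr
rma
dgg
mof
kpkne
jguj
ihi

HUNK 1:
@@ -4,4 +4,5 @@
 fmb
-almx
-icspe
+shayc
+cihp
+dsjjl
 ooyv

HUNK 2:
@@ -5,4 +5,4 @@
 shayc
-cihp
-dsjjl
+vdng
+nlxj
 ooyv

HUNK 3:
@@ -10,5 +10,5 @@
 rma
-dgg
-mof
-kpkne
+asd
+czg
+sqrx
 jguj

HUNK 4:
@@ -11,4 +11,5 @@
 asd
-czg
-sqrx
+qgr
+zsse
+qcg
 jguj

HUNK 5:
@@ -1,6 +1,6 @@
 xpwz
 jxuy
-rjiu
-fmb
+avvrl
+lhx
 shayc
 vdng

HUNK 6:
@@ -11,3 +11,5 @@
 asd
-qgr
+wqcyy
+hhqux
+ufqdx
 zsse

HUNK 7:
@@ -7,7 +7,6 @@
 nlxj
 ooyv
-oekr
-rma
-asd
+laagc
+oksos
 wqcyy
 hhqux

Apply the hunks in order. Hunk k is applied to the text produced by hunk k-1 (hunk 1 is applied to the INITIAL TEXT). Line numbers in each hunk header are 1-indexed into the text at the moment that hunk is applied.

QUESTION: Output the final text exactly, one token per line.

Answer: xpwz
jxuy
avvrl
lhx
shayc
vdng
nlxj
ooyv
laagc
oksos
wqcyy
hhqux
ufqdx
zsse
qcg
jguj
ihi

Derivation:
Hunk 1: at line 4 remove [almx,icspe] add [shayc,cihp,dsjjl] -> 15 lines: xpwz jxuy rjiu fmb shayc cihp dsjjl ooyv oekr rma dgg mof kpkne jguj ihi
Hunk 2: at line 5 remove [cihp,dsjjl] add [vdng,nlxj] -> 15 lines: xpwz jxuy rjiu fmb shayc vdng nlxj ooyv oekr rma dgg mof kpkne jguj ihi
Hunk 3: at line 10 remove [dgg,mof,kpkne] add [asd,czg,sqrx] -> 15 lines: xpwz jxuy rjiu fmb shayc vdng nlxj ooyv oekr rma asd czg sqrx jguj ihi
Hunk 4: at line 11 remove [czg,sqrx] add [qgr,zsse,qcg] -> 16 lines: xpwz jxuy rjiu fmb shayc vdng nlxj ooyv oekr rma asd qgr zsse qcg jguj ihi
Hunk 5: at line 1 remove [rjiu,fmb] add [avvrl,lhx] -> 16 lines: xpwz jxuy avvrl lhx shayc vdng nlxj ooyv oekr rma asd qgr zsse qcg jguj ihi
Hunk 6: at line 11 remove [qgr] add [wqcyy,hhqux,ufqdx] -> 18 lines: xpwz jxuy avvrl lhx shayc vdng nlxj ooyv oekr rma asd wqcyy hhqux ufqdx zsse qcg jguj ihi
Hunk 7: at line 7 remove [oekr,rma,asd] add [laagc,oksos] -> 17 lines: xpwz jxuy avvrl lhx shayc vdng nlxj ooyv laagc oksos wqcyy hhqux ufqdx zsse qcg jguj ihi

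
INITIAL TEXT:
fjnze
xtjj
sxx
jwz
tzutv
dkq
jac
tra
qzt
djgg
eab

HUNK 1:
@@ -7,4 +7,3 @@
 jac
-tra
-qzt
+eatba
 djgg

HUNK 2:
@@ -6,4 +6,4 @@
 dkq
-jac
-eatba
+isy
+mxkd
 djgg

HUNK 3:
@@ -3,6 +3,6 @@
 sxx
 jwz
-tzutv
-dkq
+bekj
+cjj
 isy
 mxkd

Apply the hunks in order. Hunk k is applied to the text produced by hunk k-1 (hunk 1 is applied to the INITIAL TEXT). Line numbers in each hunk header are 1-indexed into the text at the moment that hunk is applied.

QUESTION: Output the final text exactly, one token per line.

Answer: fjnze
xtjj
sxx
jwz
bekj
cjj
isy
mxkd
djgg
eab

Derivation:
Hunk 1: at line 7 remove [tra,qzt] add [eatba] -> 10 lines: fjnze xtjj sxx jwz tzutv dkq jac eatba djgg eab
Hunk 2: at line 6 remove [jac,eatba] add [isy,mxkd] -> 10 lines: fjnze xtjj sxx jwz tzutv dkq isy mxkd djgg eab
Hunk 3: at line 3 remove [tzutv,dkq] add [bekj,cjj] -> 10 lines: fjnze xtjj sxx jwz bekj cjj isy mxkd djgg eab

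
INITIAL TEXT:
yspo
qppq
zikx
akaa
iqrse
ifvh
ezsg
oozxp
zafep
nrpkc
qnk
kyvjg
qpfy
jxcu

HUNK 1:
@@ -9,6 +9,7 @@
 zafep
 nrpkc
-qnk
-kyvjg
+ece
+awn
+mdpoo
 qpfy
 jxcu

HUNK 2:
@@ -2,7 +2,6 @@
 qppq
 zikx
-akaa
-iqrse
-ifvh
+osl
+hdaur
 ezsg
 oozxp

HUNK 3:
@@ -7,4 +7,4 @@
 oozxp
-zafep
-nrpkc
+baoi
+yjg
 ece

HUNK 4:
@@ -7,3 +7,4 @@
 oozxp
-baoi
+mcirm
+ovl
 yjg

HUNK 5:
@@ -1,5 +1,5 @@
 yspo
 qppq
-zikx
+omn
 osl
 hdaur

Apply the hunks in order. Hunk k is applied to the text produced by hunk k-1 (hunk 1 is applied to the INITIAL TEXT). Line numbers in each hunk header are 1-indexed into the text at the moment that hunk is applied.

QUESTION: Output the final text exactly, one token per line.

Answer: yspo
qppq
omn
osl
hdaur
ezsg
oozxp
mcirm
ovl
yjg
ece
awn
mdpoo
qpfy
jxcu

Derivation:
Hunk 1: at line 9 remove [qnk,kyvjg] add [ece,awn,mdpoo] -> 15 lines: yspo qppq zikx akaa iqrse ifvh ezsg oozxp zafep nrpkc ece awn mdpoo qpfy jxcu
Hunk 2: at line 2 remove [akaa,iqrse,ifvh] add [osl,hdaur] -> 14 lines: yspo qppq zikx osl hdaur ezsg oozxp zafep nrpkc ece awn mdpoo qpfy jxcu
Hunk 3: at line 7 remove [zafep,nrpkc] add [baoi,yjg] -> 14 lines: yspo qppq zikx osl hdaur ezsg oozxp baoi yjg ece awn mdpoo qpfy jxcu
Hunk 4: at line 7 remove [baoi] add [mcirm,ovl] -> 15 lines: yspo qppq zikx osl hdaur ezsg oozxp mcirm ovl yjg ece awn mdpoo qpfy jxcu
Hunk 5: at line 1 remove [zikx] add [omn] -> 15 lines: yspo qppq omn osl hdaur ezsg oozxp mcirm ovl yjg ece awn mdpoo qpfy jxcu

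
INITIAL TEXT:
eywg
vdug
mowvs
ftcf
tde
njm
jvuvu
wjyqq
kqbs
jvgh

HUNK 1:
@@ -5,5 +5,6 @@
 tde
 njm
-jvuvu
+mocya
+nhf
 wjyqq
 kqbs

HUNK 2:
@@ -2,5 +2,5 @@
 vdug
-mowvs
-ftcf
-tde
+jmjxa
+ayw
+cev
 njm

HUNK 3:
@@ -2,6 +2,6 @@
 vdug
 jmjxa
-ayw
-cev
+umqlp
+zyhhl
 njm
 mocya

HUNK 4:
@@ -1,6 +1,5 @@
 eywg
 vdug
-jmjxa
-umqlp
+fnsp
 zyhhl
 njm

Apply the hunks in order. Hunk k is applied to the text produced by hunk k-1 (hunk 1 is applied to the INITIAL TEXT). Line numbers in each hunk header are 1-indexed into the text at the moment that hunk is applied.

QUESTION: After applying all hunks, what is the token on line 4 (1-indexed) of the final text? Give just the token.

Hunk 1: at line 5 remove [jvuvu] add [mocya,nhf] -> 11 lines: eywg vdug mowvs ftcf tde njm mocya nhf wjyqq kqbs jvgh
Hunk 2: at line 2 remove [mowvs,ftcf,tde] add [jmjxa,ayw,cev] -> 11 lines: eywg vdug jmjxa ayw cev njm mocya nhf wjyqq kqbs jvgh
Hunk 3: at line 2 remove [ayw,cev] add [umqlp,zyhhl] -> 11 lines: eywg vdug jmjxa umqlp zyhhl njm mocya nhf wjyqq kqbs jvgh
Hunk 4: at line 1 remove [jmjxa,umqlp] add [fnsp] -> 10 lines: eywg vdug fnsp zyhhl njm mocya nhf wjyqq kqbs jvgh
Final line 4: zyhhl

Answer: zyhhl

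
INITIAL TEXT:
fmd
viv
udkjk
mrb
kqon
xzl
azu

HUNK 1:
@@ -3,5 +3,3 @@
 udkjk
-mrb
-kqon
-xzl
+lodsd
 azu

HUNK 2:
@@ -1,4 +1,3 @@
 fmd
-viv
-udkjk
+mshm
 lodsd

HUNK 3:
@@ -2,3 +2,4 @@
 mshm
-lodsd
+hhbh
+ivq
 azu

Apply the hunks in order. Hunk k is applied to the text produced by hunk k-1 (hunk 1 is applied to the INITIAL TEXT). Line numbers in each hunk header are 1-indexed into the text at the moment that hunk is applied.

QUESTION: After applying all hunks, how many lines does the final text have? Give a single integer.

Hunk 1: at line 3 remove [mrb,kqon,xzl] add [lodsd] -> 5 lines: fmd viv udkjk lodsd azu
Hunk 2: at line 1 remove [viv,udkjk] add [mshm] -> 4 lines: fmd mshm lodsd azu
Hunk 3: at line 2 remove [lodsd] add [hhbh,ivq] -> 5 lines: fmd mshm hhbh ivq azu
Final line count: 5

Answer: 5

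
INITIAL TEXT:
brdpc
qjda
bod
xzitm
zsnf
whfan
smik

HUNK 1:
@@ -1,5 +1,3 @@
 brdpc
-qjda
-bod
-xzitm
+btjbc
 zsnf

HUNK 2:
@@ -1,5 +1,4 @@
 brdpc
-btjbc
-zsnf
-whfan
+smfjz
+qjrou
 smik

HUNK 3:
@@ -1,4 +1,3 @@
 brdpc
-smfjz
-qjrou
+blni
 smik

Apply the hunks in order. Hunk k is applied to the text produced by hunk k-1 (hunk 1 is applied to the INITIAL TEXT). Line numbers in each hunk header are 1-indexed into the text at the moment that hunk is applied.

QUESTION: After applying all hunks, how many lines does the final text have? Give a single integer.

Hunk 1: at line 1 remove [qjda,bod,xzitm] add [btjbc] -> 5 lines: brdpc btjbc zsnf whfan smik
Hunk 2: at line 1 remove [btjbc,zsnf,whfan] add [smfjz,qjrou] -> 4 lines: brdpc smfjz qjrou smik
Hunk 3: at line 1 remove [smfjz,qjrou] add [blni] -> 3 lines: brdpc blni smik
Final line count: 3

Answer: 3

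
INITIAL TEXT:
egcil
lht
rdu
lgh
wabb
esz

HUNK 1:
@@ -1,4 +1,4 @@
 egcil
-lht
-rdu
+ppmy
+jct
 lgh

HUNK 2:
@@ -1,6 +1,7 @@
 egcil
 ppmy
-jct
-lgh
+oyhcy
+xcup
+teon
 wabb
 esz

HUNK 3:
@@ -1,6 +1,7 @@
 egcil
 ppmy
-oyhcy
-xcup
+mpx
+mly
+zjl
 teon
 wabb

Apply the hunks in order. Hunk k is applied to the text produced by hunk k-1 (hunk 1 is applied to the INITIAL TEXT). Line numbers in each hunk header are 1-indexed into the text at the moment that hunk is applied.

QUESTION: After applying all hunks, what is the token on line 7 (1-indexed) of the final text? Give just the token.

Answer: wabb

Derivation:
Hunk 1: at line 1 remove [lht,rdu] add [ppmy,jct] -> 6 lines: egcil ppmy jct lgh wabb esz
Hunk 2: at line 1 remove [jct,lgh] add [oyhcy,xcup,teon] -> 7 lines: egcil ppmy oyhcy xcup teon wabb esz
Hunk 3: at line 1 remove [oyhcy,xcup] add [mpx,mly,zjl] -> 8 lines: egcil ppmy mpx mly zjl teon wabb esz
Final line 7: wabb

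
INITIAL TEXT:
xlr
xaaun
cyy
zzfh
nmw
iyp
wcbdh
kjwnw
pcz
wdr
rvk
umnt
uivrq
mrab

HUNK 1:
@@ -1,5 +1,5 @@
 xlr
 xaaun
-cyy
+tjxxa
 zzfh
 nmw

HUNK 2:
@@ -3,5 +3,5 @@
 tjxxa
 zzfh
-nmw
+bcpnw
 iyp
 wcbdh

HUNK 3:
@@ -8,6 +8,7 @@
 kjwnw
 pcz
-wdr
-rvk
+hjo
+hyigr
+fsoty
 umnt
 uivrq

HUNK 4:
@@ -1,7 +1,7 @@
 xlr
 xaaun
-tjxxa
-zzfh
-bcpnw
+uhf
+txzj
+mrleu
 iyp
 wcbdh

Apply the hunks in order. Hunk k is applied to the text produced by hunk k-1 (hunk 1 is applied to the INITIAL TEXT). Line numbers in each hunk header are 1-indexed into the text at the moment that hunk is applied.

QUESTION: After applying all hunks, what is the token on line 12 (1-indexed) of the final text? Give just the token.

Hunk 1: at line 1 remove [cyy] add [tjxxa] -> 14 lines: xlr xaaun tjxxa zzfh nmw iyp wcbdh kjwnw pcz wdr rvk umnt uivrq mrab
Hunk 2: at line 3 remove [nmw] add [bcpnw] -> 14 lines: xlr xaaun tjxxa zzfh bcpnw iyp wcbdh kjwnw pcz wdr rvk umnt uivrq mrab
Hunk 3: at line 8 remove [wdr,rvk] add [hjo,hyigr,fsoty] -> 15 lines: xlr xaaun tjxxa zzfh bcpnw iyp wcbdh kjwnw pcz hjo hyigr fsoty umnt uivrq mrab
Hunk 4: at line 1 remove [tjxxa,zzfh,bcpnw] add [uhf,txzj,mrleu] -> 15 lines: xlr xaaun uhf txzj mrleu iyp wcbdh kjwnw pcz hjo hyigr fsoty umnt uivrq mrab
Final line 12: fsoty

Answer: fsoty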